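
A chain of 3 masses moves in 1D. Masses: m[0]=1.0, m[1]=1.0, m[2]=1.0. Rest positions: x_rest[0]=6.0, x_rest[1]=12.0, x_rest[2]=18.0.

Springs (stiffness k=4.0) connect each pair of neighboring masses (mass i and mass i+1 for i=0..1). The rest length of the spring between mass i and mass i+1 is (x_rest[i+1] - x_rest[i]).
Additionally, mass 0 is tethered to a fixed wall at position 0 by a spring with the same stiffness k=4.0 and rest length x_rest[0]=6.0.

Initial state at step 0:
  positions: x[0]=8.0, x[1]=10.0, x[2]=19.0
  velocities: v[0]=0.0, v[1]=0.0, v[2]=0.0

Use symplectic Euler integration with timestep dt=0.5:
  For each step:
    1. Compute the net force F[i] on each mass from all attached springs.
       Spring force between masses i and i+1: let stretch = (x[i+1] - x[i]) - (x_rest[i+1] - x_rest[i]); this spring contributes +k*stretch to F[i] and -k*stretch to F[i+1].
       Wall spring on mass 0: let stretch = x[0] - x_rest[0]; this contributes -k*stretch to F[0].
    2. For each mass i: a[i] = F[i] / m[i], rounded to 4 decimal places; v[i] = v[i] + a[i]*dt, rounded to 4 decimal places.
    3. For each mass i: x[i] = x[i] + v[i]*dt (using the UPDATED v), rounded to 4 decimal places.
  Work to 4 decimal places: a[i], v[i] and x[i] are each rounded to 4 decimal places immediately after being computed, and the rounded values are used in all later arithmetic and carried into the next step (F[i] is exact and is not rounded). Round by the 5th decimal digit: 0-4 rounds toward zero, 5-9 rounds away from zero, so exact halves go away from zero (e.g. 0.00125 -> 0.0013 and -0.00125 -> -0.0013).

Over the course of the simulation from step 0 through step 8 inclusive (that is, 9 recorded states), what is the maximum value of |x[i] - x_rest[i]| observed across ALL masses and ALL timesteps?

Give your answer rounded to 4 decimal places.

Answer: 5.0000

Derivation:
Step 0: x=[8.0000 10.0000 19.0000] v=[0.0000 0.0000 0.0000]
Step 1: x=[2.0000 17.0000 16.0000] v=[-12.0000 14.0000 -6.0000]
Step 2: x=[9.0000 8.0000 20.0000] v=[14.0000 -18.0000 8.0000]
Step 3: x=[6.0000 12.0000 18.0000] v=[-6.0000 8.0000 -4.0000]
Step 4: x=[3.0000 16.0000 16.0000] v=[-6.0000 8.0000 -4.0000]
Step 5: x=[10.0000 7.0000 20.0000] v=[14.0000 -18.0000 8.0000]
Step 6: x=[4.0000 14.0000 17.0000] v=[-12.0000 14.0000 -6.0000]
Step 7: x=[4.0000 14.0000 17.0000] v=[0.0000 0.0000 0.0000]
Step 8: x=[10.0000 7.0000 20.0000] v=[12.0000 -14.0000 6.0000]
Max displacement = 5.0000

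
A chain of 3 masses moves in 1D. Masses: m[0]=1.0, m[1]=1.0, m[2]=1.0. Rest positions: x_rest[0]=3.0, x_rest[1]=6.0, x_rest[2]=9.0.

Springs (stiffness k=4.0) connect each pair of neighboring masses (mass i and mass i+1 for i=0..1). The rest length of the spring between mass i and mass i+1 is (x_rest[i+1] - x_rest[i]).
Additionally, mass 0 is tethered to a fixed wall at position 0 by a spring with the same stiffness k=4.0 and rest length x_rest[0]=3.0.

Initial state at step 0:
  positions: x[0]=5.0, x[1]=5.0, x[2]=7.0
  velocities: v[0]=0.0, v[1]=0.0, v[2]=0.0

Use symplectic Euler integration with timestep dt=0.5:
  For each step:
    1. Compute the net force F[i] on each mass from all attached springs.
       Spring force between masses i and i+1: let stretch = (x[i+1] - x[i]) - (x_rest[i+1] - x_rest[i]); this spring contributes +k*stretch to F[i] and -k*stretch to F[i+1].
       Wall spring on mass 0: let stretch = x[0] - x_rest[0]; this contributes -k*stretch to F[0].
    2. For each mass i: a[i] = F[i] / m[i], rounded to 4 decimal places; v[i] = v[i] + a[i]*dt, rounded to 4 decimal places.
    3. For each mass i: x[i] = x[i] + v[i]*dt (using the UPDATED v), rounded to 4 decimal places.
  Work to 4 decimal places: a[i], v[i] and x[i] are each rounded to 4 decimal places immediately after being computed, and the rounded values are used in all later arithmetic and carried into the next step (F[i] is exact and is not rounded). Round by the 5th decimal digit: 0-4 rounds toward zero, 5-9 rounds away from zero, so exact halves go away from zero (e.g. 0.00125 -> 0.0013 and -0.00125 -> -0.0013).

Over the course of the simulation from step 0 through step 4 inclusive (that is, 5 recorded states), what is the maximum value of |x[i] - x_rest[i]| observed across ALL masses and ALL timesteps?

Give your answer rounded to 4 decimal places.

Answer: 3.0000

Derivation:
Step 0: x=[5.0000 5.0000 7.0000] v=[0.0000 0.0000 0.0000]
Step 1: x=[0.0000 7.0000 8.0000] v=[-10.0000 4.0000 2.0000]
Step 2: x=[2.0000 3.0000 11.0000] v=[4.0000 -8.0000 6.0000]
Step 3: x=[3.0000 6.0000 9.0000] v=[2.0000 6.0000 -4.0000]
Step 4: x=[4.0000 9.0000 7.0000] v=[2.0000 6.0000 -4.0000]
Max displacement = 3.0000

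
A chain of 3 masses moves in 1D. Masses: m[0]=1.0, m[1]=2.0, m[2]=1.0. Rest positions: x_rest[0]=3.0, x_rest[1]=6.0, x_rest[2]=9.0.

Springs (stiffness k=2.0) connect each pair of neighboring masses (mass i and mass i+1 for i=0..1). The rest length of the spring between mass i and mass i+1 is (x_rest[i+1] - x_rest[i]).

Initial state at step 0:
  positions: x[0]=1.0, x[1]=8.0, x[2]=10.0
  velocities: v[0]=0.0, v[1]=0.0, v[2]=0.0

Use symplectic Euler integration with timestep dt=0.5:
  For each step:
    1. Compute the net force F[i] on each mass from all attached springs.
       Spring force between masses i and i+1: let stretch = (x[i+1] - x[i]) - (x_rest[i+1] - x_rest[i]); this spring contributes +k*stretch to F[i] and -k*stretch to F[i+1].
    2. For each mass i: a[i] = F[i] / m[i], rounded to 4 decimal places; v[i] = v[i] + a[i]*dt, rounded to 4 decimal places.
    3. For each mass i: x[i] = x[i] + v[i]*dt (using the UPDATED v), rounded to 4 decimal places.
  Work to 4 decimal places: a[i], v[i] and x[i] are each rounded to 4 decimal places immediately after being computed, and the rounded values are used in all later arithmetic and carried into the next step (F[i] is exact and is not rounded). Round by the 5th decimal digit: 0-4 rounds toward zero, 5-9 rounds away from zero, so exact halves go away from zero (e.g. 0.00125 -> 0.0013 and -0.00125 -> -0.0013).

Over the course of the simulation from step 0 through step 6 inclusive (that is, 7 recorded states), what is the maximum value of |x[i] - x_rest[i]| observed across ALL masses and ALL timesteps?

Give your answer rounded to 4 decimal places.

Answer: 3.3125

Derivation:
Step 0: x=[1.0000 8.0000 10.0000] v=[0.0000 0.0000 0.0000]
Step 1: x=[3.0000 6.7500 10.5000] v=[4.0000 -2.5000 1.0000]
Step 2: x=[5.3750 5.5000 10.6250] v=[4.7500 -2.5000 0.2500]
Step 3: x=[6.3125 5.5000 9.6875] v=[1.8750 0.0000 -1.8750]
Step 4: x=[5.3438 6.7500 8.1563] v=[-1.9375 2.5000 -3.0625]
Step 5: x=[3.5782 8.0001 7.4219] v=[-3.5313 2.5001 -1.4688]
Step 6: x=[2.5235 8.0002 8.4766] v=[-2.1094 0.0001 2.1094]
Max displacement = 3.3125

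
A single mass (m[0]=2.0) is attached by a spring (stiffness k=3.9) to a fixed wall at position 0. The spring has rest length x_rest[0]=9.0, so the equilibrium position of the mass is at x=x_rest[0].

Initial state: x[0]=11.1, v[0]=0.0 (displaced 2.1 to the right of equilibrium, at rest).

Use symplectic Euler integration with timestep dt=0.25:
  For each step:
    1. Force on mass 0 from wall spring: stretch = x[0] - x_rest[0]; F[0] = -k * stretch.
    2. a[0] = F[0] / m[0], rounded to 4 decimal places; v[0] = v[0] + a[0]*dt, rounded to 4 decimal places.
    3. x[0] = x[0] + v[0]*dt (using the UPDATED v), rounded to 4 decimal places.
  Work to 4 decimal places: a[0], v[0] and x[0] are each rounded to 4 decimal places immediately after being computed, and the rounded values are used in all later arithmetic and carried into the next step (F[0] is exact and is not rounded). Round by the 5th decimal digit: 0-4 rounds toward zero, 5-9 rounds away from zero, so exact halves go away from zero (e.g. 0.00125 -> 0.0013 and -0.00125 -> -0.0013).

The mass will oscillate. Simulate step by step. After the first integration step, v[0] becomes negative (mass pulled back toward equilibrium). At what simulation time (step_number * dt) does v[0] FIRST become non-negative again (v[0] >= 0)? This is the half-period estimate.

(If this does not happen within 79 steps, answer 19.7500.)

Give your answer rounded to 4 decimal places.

Answer: 2.2500

Derivation:
Step 0: x=[11.1000] v=[0.0000]
Step 1: x=[10.8441] v=[-1.0238]
Step 2: x=[10.3634] v=[-1.9228]
Step 3: x=[9.7165] v=[-2.5875]
Step 4: x=[8.9823] v=[-2.9368]
Step 5: x=[8.2503] v=[-2.9282]
Step 6: x=[7.6096] v=[-2.5627]
Step 7: x=[7.1384] v=[-1.8849]
Step 8: x=[6.8941] v=[-0.9774]
Step 9: x=[6.9064] v=[0.0492]
First v>=0 after going negative at step 9, time=2.2500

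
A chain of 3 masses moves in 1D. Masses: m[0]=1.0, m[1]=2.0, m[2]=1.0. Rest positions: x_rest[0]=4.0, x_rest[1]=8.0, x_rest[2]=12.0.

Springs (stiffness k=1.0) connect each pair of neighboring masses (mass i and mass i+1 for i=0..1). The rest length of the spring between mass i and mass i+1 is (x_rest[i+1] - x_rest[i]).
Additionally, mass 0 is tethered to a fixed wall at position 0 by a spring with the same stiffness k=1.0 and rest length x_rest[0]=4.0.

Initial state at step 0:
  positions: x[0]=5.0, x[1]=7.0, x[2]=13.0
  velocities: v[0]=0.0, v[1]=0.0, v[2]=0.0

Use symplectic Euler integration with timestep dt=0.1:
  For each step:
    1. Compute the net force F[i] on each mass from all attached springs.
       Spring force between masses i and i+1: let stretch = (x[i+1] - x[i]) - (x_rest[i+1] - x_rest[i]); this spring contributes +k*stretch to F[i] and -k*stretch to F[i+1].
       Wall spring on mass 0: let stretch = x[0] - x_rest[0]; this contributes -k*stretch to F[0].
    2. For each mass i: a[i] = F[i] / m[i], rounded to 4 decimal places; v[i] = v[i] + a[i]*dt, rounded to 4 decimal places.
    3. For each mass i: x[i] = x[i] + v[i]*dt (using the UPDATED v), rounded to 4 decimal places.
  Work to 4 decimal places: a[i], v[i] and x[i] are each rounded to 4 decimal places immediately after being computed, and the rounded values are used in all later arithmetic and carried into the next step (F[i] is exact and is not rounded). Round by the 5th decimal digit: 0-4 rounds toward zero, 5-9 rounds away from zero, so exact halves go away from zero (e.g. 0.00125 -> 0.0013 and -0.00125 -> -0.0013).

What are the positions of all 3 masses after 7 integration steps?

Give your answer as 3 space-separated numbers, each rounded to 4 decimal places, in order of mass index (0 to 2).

Answer: 4.2567 7.5055 12.4887

Derivation:
Step 0: x=[5.0000 7.0000 13.0000] v=[0.0000 0.0000 0.0000]
Step 1: x=[4.9700 7.0200 12.9800] v=[-0.3000 0.2000 -0.2000]
Step 2: x=[4.9108 7.0596 12.9404] v=[-0.5920 0.3955 -0.3960]
Step 3: x=[4.8240 7.1178 12.8820] v=[-0.8682 0.5821 -0.5841]
Step 4: x=[4.7119 7.1934 12.8060] v=[-1.1212 0.7556 -0.7605]
Step 5: x=[4.5775 7.2846 12.7138] v=[-1.3442 0.9122 -0.9218]
Step 6: x=[4.4244 7.3894 12.6073] v=[-1.5312 1.0483 -1.0647]
Step 7: x=[4.2567 7.5055 12.4887] v=[-1.6771 1.1610 -1.1865]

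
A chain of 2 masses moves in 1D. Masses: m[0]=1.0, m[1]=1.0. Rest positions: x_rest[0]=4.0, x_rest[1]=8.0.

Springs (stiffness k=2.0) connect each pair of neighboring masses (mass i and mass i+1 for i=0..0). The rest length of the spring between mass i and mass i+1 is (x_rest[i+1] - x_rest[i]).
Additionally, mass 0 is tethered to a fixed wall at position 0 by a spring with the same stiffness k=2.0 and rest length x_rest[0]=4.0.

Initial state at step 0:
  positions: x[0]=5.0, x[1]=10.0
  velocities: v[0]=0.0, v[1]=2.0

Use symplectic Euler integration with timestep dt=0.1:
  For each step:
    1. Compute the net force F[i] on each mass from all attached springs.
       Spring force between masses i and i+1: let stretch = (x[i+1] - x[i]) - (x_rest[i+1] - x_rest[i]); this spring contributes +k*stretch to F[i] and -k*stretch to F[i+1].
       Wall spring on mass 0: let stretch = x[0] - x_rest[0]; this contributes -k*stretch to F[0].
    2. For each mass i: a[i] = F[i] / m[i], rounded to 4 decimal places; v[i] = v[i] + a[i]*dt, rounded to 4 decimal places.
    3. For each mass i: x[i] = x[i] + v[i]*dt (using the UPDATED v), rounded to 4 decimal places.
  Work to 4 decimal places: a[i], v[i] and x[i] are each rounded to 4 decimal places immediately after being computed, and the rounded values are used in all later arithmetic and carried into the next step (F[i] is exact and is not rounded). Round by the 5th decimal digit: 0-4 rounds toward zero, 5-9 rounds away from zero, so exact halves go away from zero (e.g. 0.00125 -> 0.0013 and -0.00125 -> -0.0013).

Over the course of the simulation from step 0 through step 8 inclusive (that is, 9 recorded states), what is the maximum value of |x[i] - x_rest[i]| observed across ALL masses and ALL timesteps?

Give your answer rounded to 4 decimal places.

Answer: 2.6823

Derivation:
Step 0: x=[5.0000 10.0000] v=[0.0000 2.0000]
Step 1: x=[5.0000 10.1800] v=[0.0000 1.8000]
Step 2: x=[5.0036 10.3364] v=[0.0360 1.5640]
Step 3: x=[5.0138 10.4661] v=[0.1018 1.2974]
Step 4: x=[5.0328 10.5668] v=[0.1895 1.0069]
Step 5: x=[5.0618 10.6368] v=[0.2897 0.7001]
Step 6: x=[5.1010 10.6753] v=[0.3923 0.3851]
Step 7: x=[5.1497 10.6823] v=[0.4870 0.0702]
Step 8: x=[5.2061 10.6587] v=[0.5636 -0.2363]
Max displacement = 2.6823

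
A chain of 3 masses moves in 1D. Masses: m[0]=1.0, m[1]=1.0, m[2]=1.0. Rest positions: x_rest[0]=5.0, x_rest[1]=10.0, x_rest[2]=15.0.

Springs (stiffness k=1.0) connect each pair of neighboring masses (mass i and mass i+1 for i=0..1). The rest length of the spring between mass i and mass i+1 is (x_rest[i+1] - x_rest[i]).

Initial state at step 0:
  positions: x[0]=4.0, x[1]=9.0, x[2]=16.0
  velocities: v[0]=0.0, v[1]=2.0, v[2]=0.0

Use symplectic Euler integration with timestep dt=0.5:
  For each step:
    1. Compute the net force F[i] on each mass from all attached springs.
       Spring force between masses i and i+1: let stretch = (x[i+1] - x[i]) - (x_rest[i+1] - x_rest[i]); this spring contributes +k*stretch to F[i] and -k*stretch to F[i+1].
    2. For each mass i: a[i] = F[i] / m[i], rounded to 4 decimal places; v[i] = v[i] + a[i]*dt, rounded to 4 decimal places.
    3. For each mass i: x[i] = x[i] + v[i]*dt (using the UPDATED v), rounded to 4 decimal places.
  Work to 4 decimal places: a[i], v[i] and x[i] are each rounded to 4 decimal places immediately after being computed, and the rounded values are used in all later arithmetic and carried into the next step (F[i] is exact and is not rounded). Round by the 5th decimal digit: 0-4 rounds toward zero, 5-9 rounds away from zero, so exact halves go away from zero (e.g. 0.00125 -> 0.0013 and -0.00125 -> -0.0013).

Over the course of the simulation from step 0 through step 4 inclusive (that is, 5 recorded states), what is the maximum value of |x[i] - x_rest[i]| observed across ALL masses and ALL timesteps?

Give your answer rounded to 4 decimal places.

Answer: 1.7813

Derivation:
Step 0: x=[4.0000 9.0000 16.0000] v=[0.0000 2.0000 0.0000]
Step 1: x=[4.0000 10.5000 15.5000] v=[0.0000 3.0000 -1.0000]
Step 2: x=[4.3750 11.6250 15.0000] v=[0.7500 2.2500 -1.0000]
Step 3: x=[5.3125 11.7813 14.9063] v=[1.8750 0.3125 -0.1875]
Step 4: x=[6.6172 11.1016 15.2813] v=[2.6094 -1.3594 0.7500]
Max displacement = 1.7813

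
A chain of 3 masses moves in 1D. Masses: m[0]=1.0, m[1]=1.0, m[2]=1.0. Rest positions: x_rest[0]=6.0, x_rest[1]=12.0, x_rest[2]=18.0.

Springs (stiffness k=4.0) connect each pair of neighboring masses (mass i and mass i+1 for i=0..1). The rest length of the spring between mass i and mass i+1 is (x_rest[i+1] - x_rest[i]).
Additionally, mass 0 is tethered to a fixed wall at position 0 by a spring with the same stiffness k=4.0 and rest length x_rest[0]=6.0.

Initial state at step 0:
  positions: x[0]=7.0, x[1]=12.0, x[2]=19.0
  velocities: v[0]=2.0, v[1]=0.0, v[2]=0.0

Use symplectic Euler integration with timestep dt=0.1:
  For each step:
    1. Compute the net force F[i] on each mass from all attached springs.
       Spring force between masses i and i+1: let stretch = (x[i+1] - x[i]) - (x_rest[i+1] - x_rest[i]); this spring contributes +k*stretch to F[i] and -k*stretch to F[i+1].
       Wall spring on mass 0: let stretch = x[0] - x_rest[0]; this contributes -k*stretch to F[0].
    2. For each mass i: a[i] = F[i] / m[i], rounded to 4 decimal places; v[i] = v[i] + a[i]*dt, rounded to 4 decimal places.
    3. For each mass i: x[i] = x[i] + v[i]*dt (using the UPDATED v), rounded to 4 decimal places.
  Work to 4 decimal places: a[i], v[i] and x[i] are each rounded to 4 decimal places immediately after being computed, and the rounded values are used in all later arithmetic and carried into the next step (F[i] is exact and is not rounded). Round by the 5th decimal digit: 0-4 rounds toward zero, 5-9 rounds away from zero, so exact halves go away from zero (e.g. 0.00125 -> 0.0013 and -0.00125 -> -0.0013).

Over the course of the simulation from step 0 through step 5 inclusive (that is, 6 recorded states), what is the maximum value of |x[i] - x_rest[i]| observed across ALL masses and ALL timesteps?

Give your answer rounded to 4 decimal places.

Step 0: x=[7.0000 12.0000 19.0000] v=[2.0000 0.0000 0.0000]
Step 1: x=[7.1200 12.0800 18.9600] v=[1.2000 0.8000 -0.4000]
Step 2: x=[7.1536 12.2368 18.8848] v=[0.3360 1.5680 -0.7520]
Step 3: x=[7.1044 12.4562 18.7837] v=[-0.4922 2.1939 -1.0112]
Step 4: x=[6.9851 12.7146 18.6695] v=[-1.1932 2.5842 -1.1422]
Step 5: x=[6.8156 12.9820 18.5571] v=[-1.6954 2.6744 -1.1242]
Max displacement = 1.1536

Answer: 1.1536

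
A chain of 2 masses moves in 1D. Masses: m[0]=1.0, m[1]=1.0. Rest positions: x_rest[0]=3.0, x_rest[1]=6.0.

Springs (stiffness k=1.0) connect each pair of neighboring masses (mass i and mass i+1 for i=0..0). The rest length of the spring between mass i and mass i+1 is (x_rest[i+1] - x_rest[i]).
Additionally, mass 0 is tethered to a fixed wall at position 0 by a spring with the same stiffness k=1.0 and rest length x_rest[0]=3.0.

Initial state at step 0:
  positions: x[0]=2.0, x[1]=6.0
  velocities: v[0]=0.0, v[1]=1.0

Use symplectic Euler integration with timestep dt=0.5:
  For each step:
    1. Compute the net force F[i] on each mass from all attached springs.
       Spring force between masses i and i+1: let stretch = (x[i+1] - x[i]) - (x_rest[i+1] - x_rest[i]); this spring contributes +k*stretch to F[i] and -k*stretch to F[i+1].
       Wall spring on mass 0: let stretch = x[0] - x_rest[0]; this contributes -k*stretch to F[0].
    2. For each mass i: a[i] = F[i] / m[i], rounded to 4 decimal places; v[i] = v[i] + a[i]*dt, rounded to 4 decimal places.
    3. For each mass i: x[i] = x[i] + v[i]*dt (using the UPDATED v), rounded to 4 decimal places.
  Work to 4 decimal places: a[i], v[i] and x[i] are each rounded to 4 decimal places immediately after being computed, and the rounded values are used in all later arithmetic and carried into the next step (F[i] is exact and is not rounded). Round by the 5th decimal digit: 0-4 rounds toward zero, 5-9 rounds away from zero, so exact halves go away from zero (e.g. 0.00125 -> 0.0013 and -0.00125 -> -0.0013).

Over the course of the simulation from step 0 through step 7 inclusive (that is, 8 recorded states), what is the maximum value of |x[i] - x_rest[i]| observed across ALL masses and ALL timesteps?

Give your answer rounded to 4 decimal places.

Answer: 1.6952

Derivation:
Step 0: x=[2.0000 6.0000] v=[0.0000 1.0000]
Step 1: x=[2.5000 6.2500] v=[1.0000 0.5000]
Step 2: x=[3.3125 6.3125] v=[1.6250 0.1250]
Step 3: x=[4.0469 6.3750] v=[1.4688 0.1250]
Step 4: x=[4.3516 6.6055] v=[0.6094 0.4610]
Step 5: x=[4.1319 7.0226] v=[-0.4395 0.8341]
Step 6: x=[3.6019 7.4670] v=[-1.0601 0.8888]
Step 7: x=[3.1377 7.6952] v=[-0.9285 0.4563]
Max displacement = 1.6952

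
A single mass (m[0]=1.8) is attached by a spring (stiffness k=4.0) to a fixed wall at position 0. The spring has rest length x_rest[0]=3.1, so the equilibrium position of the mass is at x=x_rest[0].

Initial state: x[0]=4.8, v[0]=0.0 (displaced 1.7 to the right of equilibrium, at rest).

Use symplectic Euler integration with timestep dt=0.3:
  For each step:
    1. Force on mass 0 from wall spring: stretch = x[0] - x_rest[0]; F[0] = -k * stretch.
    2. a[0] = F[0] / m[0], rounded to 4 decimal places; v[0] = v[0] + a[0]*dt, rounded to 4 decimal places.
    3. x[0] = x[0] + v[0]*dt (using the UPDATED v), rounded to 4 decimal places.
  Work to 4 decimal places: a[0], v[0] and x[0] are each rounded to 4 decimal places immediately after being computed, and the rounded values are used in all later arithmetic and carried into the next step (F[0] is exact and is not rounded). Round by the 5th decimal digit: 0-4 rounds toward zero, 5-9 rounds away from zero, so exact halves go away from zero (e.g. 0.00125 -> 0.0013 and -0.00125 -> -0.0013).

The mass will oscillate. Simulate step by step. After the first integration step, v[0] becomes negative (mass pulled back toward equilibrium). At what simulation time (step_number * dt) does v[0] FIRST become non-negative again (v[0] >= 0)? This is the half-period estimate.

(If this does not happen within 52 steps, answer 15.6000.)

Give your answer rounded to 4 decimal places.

Answer: 2.1000

Derivation:
Step 0: x=[4.8000] v=[0.0000]
Step 1: x=[4.4600] v=[-1.1333]
Step 2: x=[3.8480] v=[-2.0400]
Step 3: x=[3.0864] v=[-2.5387]
Step 4: x=[2.3275] v=[-2.5296]
Step 5: x=[1.7231] v=[-2.0146]
Step 6: x=[1.3941] v=[-1.0967]
Step 7: x=[1.4063] v=[0.0406]
First v>=0 after going negative at step 7, time=2.1000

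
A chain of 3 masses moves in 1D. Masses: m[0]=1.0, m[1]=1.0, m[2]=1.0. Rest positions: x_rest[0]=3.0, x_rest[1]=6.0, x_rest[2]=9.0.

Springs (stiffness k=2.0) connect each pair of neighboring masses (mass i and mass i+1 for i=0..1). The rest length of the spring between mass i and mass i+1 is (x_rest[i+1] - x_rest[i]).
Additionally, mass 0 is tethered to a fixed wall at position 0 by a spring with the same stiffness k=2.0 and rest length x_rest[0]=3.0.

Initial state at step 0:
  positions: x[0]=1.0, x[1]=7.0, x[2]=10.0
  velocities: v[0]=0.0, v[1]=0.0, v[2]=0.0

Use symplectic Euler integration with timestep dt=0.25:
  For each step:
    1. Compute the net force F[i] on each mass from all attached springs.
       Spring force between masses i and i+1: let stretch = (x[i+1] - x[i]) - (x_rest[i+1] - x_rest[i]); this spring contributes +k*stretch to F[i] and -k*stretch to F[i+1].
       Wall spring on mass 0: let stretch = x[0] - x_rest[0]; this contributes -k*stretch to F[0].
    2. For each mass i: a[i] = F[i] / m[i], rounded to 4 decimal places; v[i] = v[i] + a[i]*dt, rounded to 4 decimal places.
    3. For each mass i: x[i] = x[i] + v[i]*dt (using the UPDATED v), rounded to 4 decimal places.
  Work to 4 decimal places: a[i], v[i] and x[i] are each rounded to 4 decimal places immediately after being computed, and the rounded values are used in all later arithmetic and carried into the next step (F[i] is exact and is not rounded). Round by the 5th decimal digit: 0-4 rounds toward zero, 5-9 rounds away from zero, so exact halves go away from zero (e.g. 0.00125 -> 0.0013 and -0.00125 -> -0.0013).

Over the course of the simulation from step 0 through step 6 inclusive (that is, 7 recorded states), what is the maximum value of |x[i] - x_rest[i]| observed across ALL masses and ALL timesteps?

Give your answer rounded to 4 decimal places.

Answer: 2.0537

Derivation:
Step 0: x=[1.0000 7.0000 10.0000] v=[0.0000 0.0000 0.0000]
Step 1: x=[1.6250 6.6250 10.0000] v=[2.5000 -1.5000 0.0000]
Step 2: x=[2.6719 6.0469 9.9531] v=[4.1875 -2.3125 -0.1875]
Step 3: x=[3.8067 5.5352 9.7930] v=[4.5391 -2.0469 -0.6406]
Step 4: x=[4.6817 5.3396 9.4756] v=[3.5000 -0.7823 -1.2695]
Step 5: x=[5.0537 5.5788 9.0162] v=[1.4881 0.9568 -1.8375]
Step 6: x=[4.8597 6.1821 8.5022] v=[-0.7762 2.4130 -2.0562]
Max displacement = 2.0537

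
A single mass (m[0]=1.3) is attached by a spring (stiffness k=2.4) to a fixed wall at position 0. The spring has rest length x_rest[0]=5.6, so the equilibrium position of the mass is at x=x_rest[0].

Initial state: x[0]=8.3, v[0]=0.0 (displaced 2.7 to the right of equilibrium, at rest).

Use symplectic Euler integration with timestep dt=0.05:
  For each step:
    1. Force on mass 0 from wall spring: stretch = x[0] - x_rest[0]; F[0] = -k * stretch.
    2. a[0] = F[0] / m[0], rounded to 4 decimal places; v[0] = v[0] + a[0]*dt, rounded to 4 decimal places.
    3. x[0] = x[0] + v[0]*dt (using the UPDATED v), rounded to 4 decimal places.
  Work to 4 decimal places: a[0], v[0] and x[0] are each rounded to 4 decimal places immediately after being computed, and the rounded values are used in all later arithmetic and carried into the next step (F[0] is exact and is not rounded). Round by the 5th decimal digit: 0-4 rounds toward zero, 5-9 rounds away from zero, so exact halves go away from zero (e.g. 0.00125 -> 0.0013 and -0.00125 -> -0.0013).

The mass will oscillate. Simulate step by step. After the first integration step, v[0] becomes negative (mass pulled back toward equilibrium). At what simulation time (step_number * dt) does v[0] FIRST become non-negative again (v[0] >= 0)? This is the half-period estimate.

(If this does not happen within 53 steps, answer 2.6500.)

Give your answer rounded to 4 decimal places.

Step 0: x=[8.3000] v=[0.0000]
Step 1: x=[8.2875] v=[-0.2492]
Step 2: x=[8.2626] v=[-0.4973]
Step 3: x=[8.2254] v=[-0.7431]
Step 4: x=[8.1761] v=[-0.9854]
Step 5: x=[8.1149] v=[-1.2232]
Step 6: x=[8.0421] v=[-1.4553]
Step 7: x=[7.9581] v=[-1.6807]
Step 8: x=[7.8632] v=[-1.8984]
Step 9: x=[7.7578] v=[-2.1073]
Step 10: x=[7.6425] v=[-2.3065]
Step 11: x=[7.5178] v=[-2.4950]
Step 12: x=[7.3842] v=[-2.6720]
Step 13: x=[7.2424] v=[-2.8367]
Step 14: x=[7.0930] v=[-2.9883]
Step 15: x=[6.9367] v=[-3.1261]
Step 16: x=[6.7742] v=[-3.2495]
Step 17: x=[6.6063] v=[-3.3579]
Step 18: x=[6.4338] v=[-3.4508]
Step 19: x=[6.2574] v=[-3.5278]
Step 20: x=[6.0780] v=[-3.5885]
Step 21: x=[5.8964] v=[-3.6326]
Step 22: x=[5.7134] v=[-3.6600]
Step 23: x=[5.5299] v=[-3.6705]
Step 24: x=[5.3467] v=[-3.6640]
Step 25: x=[5.1647] v=[-3.6406]
Step 26: x=[4.9847] v=[-3.6004]
Step 27: x=[4.8075] v=[-3.5436]
Step 28: x=[4.6340] v=[-3.4704]
Step 29: x=[4.4649] v=[-3.3812]
Step 30: x=[4.3011] v=[-3.2764]
Step 31: x=[4.1433] v=[-3.1565]
Step 32: x=[3.9922] v=[-3.0220]
Step 33: x=[3.8485] v=[-2.8736]
Step 34: x=[3.7129] v=[-2.7119]
Step 35: x=[3.5860] v=[-2.5377]
Step 36: x=[3.4684] v=[-2.3518]
Step 37: x=[3.3607] v=[-2.1550]
Step 38: x=[3.2633] v=[-1.9483]
Step 39: x=[3.1767] v=[-1.7326]
Step 40: x=[3.1013] v=[-1.5089]
Step 41: x=[3.0374] v=[-1.2783]
Step 42: x=[2.9853] v=[-1.0418]
Step 43: x=[2.9453] v=[-0.8004]
Step 44: x=[2.9175] v=[-0.5554]
Step 45: x=[2.9021] v=[-0.3078]
Step 46: x=[2.8992] v=[-0.0588]
Step 47: x=[2.9087] v=[0.1905]
First v>=0 after going negative at step 47, time=2.3500

Answer: 2.3500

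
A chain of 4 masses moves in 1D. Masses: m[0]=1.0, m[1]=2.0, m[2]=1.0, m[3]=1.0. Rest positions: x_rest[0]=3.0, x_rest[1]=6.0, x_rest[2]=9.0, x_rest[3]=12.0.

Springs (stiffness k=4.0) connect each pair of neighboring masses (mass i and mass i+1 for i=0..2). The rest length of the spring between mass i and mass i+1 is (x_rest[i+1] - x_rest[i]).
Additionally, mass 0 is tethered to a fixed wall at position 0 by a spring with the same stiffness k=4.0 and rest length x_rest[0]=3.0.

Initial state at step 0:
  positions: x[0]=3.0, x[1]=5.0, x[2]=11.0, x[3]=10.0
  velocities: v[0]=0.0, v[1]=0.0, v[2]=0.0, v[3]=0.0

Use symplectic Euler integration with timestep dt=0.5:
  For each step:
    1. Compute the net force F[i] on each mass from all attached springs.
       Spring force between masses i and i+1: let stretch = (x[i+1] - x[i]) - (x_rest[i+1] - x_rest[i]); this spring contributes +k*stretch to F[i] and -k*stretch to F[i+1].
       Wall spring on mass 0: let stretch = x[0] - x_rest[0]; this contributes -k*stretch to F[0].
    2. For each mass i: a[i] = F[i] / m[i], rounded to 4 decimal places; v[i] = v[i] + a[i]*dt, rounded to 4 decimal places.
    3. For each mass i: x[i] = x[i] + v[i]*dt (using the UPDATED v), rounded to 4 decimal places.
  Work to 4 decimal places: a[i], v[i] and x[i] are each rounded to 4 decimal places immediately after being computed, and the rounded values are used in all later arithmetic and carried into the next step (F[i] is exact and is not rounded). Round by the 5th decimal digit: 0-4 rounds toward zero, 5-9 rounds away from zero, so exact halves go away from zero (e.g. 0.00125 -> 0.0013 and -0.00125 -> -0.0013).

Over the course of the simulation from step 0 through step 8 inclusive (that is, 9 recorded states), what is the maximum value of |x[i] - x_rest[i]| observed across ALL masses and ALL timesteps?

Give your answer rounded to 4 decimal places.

Step 0: x=[3.0000 5.0000 11.0000 10.0000] v=[0.0000 0.0000 0.0000 0.0000]
Step 1: x=[2.0000 7.0000 4.0000 14.0000] v=[-2.0000 4.0000 -14.0000 8.0000]
Step 2: x=[4.0000 5.0000 10.0000 11.0000] v=[4.0000 -4.0000 12.0000 -6.0000]
Step 3: x=[3.0000 5.0000 12.0000 10.0000] v=[-2.0000 0.0000 4.0000 -2.0000]
Step 4: x=[1.0000 7.5000 5.0000 14.0000] v=[-4.0000 5.0000 -14.0000 8.0000]
Step 5: x=[4.5000 5.5000 9.5000 12.0000] v=[7.0000 -4.0000 9.0000 -4.0000]
Step 6: x=[4.5000 5.0000 12.5000 10.5000] v=[0.0000 -1.0000 6.0000 -3.0000]
Step 7: x=[0.5000 8.0000 6.0000 14.0000] v=[-8.0000 6.0000 -13.0000 7.0000]
Step 8: x=[3.5000 6.2500 9.5000 12.5000] v=[6.0000 -3.5000 7.0000 -3.0000]
Max displacement = 5.0000

Answer: 5.0000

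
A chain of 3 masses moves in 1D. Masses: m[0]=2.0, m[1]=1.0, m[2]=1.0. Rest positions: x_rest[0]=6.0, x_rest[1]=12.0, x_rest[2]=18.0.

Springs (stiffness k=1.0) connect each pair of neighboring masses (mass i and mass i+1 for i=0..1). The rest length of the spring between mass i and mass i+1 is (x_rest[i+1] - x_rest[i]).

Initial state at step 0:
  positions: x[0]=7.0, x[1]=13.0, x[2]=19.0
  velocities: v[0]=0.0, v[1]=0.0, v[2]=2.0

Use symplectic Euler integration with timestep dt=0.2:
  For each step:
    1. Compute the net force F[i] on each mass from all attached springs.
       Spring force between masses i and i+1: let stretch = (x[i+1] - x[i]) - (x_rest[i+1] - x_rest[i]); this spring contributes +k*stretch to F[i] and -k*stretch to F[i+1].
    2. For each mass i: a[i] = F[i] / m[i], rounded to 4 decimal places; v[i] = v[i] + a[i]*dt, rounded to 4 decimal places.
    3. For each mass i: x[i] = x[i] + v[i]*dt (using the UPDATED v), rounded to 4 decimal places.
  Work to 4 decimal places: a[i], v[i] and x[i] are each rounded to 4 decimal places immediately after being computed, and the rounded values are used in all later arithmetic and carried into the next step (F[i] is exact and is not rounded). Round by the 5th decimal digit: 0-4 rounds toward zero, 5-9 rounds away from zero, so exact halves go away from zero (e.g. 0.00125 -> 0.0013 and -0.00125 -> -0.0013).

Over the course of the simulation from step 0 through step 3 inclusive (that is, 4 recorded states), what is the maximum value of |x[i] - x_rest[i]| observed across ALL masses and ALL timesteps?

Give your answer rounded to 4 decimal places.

Answer: 2.1373

Derivation:
Step 0: x=[7.0000 13.0000 19.0000] v=[0.0000 0.0000 2.0000]
Step 1: x=[7.0000 13.0000 19.4000] v=[0.0000 0.0000 2.0000]
Step 2: x=[7.0000 13.0160 19.7840] v=[0.0000 0.0800 1.9200]
Step 3: x=[7.0003 13.0621 20.1373] v=[0.0016 0.2304 1.7664]
Max displacement = 2.1373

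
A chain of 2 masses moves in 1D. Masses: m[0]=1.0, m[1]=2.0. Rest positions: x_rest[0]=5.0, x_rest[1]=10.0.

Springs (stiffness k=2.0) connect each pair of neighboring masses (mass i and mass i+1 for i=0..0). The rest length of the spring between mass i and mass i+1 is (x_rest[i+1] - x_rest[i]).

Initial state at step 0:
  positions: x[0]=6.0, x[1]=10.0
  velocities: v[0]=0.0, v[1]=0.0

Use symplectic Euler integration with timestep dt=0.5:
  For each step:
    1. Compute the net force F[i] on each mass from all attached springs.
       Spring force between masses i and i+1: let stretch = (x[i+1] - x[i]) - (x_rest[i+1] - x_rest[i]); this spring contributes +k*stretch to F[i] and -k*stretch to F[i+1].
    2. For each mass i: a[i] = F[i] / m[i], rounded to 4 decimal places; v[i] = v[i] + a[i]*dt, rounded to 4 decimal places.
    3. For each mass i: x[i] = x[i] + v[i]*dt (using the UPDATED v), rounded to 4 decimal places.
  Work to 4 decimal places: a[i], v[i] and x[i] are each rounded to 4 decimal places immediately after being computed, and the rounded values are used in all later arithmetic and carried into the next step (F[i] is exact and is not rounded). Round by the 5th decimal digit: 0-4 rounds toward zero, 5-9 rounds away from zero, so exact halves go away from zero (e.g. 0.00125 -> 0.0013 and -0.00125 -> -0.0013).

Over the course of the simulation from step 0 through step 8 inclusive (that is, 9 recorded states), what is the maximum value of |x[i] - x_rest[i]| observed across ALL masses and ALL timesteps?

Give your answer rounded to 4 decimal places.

Answer: 1.0045

Derivation:
Step 0: x=[6.0000 10.0000] v=[0.0000 0.0000]
Step 1: x=[5.5000 10.2500] v=[-1.0000 0.5000]
Step 2: x=[4.8750 10.5625] v=[-1.2500 0.6250]
Step 3: x=[4.5938 10.7032] v=[-0.5625 0.2813]
Step 4: x=[4.8673 10.5665] v=[0.5469 -0.2734]
Step 5: x=[5.4904 10.2550] v=[1.2461 -0.6230]
Step 6: x=[5.9958 10.0024] v=[1.0107 -0.5053]
Step 7: x=[6.0045 9.9981] v=[0.0173 -0.0086]
Step 8: x=[5.5100 10.2454] v=[-0.9891 0.4946]
Max displacement = 1.0045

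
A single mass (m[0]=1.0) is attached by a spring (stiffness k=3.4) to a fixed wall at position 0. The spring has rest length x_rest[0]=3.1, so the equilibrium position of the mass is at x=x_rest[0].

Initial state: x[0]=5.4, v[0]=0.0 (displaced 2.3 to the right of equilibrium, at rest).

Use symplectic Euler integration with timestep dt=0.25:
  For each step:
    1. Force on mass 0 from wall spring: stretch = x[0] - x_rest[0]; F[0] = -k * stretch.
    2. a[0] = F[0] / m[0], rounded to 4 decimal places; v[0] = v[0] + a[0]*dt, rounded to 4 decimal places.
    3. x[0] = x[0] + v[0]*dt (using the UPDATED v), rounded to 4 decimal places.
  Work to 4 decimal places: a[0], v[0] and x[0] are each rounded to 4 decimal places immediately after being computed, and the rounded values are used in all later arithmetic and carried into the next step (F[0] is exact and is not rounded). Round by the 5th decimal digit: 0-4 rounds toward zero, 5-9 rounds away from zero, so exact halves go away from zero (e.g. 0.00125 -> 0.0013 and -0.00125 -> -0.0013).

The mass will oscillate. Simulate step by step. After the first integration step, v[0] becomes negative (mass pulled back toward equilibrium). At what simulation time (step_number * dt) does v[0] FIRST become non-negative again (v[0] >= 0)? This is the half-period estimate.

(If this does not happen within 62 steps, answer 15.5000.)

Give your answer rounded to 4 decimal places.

Step 0: x=[5.4000] v=[0.0000]
Step 1: x=[4.9113] v=[-1.9550]
Step 2: x=[4.0377] v=[-3.4946]
Step 3: x=[2.9648] v=[-4.2917]
Step 4: x=[1.9206] v=[-4.1768]
Step 5: x=[1.1270] v=[-3.1743]
Step 6: x=[0.7527] v=[-1.4973]
Step 7: x=[0.8772] v=[0.4979]
First v>=0 after going negative at step 7, time=1.7500

Answer: 1.7500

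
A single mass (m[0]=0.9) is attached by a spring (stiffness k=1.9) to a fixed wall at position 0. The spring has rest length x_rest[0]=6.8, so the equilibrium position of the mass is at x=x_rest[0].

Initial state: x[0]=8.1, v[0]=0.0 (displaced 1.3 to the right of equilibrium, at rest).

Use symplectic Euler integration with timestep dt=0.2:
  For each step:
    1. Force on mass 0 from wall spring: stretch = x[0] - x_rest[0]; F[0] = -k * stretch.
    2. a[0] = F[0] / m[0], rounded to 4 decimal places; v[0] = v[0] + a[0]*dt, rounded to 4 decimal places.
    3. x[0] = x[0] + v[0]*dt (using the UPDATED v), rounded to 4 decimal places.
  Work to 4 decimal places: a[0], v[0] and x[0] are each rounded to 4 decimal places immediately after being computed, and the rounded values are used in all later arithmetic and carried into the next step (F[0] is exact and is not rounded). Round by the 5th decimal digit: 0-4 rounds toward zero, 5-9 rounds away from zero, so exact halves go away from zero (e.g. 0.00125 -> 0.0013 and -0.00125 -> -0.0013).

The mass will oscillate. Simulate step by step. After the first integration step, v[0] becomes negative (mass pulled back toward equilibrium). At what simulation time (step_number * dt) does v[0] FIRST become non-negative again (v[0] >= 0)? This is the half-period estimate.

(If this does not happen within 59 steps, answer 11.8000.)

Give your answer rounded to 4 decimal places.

Answer: 2.2000

Derivation:
Step 0: x=[8.1000] v=[0.0000]
Step 1: x=[7.9902] v=[-0.5489]
Step 2: x=[7.7799] v=[-1.0514]
Step 3: x=[7.4869] v=[-1.4651]
Step 4: x=[7.1359] v=[-1.7551]
Step 5: x=[6.7565] v=[-1.8969]
Step 6: x=[6.3808] v=[-1.8785]
Step 7: x=[6.0405] v=[-1.7015]
Step 8: x=[5.7643] v=[-1.3808]
Step 9: x=[5.5756] v=[-0.9435]
Step 10: x=[5.4903] v=[-0.4265]
Step 11: x=[5.5156] v=[0.1265]
First v>=0 after going negative at step 11, time=2.2000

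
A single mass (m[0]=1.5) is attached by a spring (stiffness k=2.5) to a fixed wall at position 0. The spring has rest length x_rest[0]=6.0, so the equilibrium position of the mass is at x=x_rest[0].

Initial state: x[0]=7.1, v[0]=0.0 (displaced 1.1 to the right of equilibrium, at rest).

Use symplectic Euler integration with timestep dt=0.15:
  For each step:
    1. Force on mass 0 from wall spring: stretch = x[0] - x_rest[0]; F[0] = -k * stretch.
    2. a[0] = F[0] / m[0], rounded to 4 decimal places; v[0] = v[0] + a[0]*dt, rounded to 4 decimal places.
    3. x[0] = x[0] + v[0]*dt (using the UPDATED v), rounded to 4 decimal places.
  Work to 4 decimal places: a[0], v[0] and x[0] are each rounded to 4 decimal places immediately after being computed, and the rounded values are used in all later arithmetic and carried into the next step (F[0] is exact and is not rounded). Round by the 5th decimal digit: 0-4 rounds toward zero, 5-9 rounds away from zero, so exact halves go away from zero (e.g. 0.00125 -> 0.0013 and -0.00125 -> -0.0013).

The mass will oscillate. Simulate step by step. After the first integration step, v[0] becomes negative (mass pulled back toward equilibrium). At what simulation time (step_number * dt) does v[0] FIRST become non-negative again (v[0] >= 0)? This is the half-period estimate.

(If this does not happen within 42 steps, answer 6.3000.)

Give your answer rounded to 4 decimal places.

Answer: 2.5500

Derivation:
Step 0: x=[7.1000] v=[0.0000]
Step 1: x=[7.0588] v=[-0.2750]
Step 2: x=[6.9778] v=[-0.5397]
Step 3: x=[6.8602] v=[-0.7842]
Step 4: x=[6.7103] v=[-0.9993]
Step 5: x=[6.5338] v=[-1.1769]
Step 6: x=[6.3372] v=[-1.3104]
Step 7: x=[6.1280] v=[-1.3947]
Step 8: x=[5.9140] v=[-1.4267]
Step 9: x=[5.7032] v=[-1.4052]
Step 10: x=[5.5036] v=[-1.3310]
Step 11: x=[5.3226] v=[-1.2069]
Step 12: x=[5.1670] v=[-1.0376]
Step 13: x=[5.0426] v=[-0.8294]
Step 14: x=[4.9541] v=[-0.5900]
Step 15: x=[4.9048] v=[-0.3285]
Step 16: x=[4.8966] v=[-0.0547]
Step 17: x=[4.9298] v=[0.2212]
First v>=0 after going negative at step 17, time=2.5500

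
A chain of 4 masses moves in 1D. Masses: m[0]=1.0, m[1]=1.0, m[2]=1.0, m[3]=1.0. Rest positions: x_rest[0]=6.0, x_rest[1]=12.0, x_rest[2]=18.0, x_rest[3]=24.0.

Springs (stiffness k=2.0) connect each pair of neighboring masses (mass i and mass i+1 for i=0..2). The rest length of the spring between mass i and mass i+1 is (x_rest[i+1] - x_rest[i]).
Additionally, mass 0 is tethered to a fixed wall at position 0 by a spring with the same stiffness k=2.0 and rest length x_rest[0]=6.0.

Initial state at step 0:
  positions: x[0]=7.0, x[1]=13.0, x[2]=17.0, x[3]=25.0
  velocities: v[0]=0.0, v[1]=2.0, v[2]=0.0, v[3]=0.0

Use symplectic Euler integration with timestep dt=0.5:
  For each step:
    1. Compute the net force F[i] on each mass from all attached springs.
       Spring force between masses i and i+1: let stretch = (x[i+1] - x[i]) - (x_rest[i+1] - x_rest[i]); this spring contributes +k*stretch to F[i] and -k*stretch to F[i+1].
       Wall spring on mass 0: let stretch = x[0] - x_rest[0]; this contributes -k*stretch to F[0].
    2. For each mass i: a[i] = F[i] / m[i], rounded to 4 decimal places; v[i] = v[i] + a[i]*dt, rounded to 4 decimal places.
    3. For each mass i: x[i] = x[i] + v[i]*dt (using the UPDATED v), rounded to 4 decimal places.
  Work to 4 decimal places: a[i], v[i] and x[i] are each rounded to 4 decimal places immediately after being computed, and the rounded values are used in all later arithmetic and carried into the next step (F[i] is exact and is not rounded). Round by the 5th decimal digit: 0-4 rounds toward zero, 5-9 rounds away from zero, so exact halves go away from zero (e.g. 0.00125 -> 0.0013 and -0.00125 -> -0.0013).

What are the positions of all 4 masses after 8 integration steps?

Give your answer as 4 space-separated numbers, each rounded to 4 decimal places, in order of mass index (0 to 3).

Answer: 4.9337 13.5704 19.2267 24.1719

Derivation:
Step 0: x=[7.0000 13.0000 17.0000 25.0000] v=[0.0000 2.0000 0.0000 0.0000]
Step 1: x=[6.5000 13.0000 19.0000 24.0000] v=[-1.0000 0.0000 4.0000 -2.0000]
Step 2: x=[6.0000 12.7500 20.5000 23.5000] v=[-1.0000 -0.5000 3.0000 -1.0000]
Step 3: x=[5.8750 13.0000 19.6250 24.5000] v=[-0.2500 0.5000 -1.7500 2.0000]
Step 4: x=[6.3750 13.0000 17.8750 26.0625] v=[1.0000 0.0000 -3.5000 3.1250]
Step 5: x=[7.0000 12.1250 17.7813 26.5313] v=[1.2500 -1.7500 -0.1875 0.9375]
Step 6: x=[6.6875 11.5157 19.2344 25.6251] v=[-0.6250 -1.2187 2.9062 -1.8125]
Step 7: x=[5.4454 12.3516 20.0235 24.5235] v=[-2.4843 1.6718 1.5782 -2.2032]
Step 8: x=[4.9337 13.5704 19.2267 24.1719] v=[-1.0235 2.4375 -1.5937 -0.7032]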